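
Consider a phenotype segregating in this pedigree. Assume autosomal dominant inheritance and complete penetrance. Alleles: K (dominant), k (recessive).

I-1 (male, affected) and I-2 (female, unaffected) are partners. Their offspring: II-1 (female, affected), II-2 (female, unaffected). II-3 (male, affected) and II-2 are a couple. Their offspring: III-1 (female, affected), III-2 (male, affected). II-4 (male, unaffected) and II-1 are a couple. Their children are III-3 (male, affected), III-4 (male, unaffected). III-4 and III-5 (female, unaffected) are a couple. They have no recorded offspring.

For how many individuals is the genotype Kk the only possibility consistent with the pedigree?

5

Obligate heterozygotes: I-1 is affected so carries K and passed k to II-2 (kk), so I-1 is Kk; II-1 is affected so carries K and received k from I-2 (kk), so II-1 is Kk; III-1 is affected so carries K and received k from II-2 (kk), so III-1 is Kk; III-2 is affected so carries K and received k from II-2 (kk), so III-2 is Kk; III-3 is affected so carries K and received k from II-4 (kk), so III-3 is Kk.
Every other individual is either homozygous by phenotype or has at least one consistent homozygous assignment, so the count is 5.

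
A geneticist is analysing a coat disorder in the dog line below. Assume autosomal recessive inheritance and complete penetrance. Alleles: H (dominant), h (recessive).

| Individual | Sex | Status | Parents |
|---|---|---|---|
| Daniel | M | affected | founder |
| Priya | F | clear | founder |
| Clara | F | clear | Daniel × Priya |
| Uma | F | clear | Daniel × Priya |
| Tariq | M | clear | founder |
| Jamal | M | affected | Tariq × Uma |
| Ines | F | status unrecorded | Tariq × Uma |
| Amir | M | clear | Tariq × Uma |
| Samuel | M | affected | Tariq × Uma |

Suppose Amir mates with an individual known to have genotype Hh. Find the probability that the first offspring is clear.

5/6

Tariq is clear so carries H and passed h to Jamal (hh), so Tariq is Hh.
Uma is clear so carries H and received h from Daniel (hh), so Uma is Hh.
Amir is a clear offspring of Tariq (Hh) × Uma (Hh), whose cross gives 1/4 HH : 1/2 Hh : 1/4 hh; conditioning on being clear, Amir is HH with probability 1/3, Hh with probability 2/3.
Summing over parental genotype combinations, P(offspring is clear) = 1/3·1 + 2/3·3/4 = 5/6.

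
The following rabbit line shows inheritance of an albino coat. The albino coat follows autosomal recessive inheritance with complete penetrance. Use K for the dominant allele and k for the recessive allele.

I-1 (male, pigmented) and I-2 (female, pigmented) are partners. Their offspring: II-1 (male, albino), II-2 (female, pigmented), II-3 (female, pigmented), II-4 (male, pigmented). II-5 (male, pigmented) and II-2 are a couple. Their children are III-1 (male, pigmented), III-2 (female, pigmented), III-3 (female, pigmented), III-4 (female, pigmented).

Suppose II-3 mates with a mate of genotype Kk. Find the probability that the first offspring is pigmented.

I-1 is pigmented so carries K and passed k to II-1 (kk), so I-1 is Kk.
I-2 is pigmented so carries K and passed k to II-1 (kk), so I-2 is Kk.
II-3 is a pigmented offspring of I-1 (Kk) × I-2 (Kk), whose cross gives 1/4 KK : 1/2 Kk : 1/4 kk; conditioning on being pigmented, II-3 is KK with probability 1/3, Kk with probability 2/3.
Summing over parental genotype combinations, P(offspring is pigmented) = 1/3·1 + 2/3·3/4 = 5/6.

5/6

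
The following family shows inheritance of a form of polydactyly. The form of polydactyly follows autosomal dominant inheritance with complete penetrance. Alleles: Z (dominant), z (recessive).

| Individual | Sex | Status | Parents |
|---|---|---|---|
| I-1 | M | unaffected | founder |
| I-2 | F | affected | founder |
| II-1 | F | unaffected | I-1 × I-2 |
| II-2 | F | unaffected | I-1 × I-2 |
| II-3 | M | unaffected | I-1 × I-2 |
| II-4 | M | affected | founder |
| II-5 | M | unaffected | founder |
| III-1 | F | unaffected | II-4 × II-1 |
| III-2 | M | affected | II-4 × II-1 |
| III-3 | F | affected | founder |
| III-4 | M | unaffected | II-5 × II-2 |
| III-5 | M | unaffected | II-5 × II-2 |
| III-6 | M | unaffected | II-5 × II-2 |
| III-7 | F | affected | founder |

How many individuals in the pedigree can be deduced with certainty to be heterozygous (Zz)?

3

Obligate heterozygotes: I-2 is affected so carries Z and passed z to II-1 (zz), so I-2 is Zz; II-4 is affected so carries Z and passed z to III-1 (zz), so II-4 is Zz; III-2 is affected so carries Z and received z from II-1 (zz), so III-2 is Zz.
Every other individual is either homozygous by phenotype or has at least one consistent homozygous assignment, so the count is 3.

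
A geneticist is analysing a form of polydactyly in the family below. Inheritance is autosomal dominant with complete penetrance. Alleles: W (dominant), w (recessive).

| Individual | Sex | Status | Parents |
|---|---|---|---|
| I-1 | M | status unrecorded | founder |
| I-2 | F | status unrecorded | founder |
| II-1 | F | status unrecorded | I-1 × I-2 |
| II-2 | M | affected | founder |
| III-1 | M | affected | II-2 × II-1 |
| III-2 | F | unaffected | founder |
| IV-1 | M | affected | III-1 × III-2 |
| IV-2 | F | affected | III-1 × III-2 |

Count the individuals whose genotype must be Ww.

Obligate heterozygotes: IV-1 is affected so carries W and received w from III-2 (ww), so IV-1 is Ww; IV-2 is affected so carries W and received w from III-2 (ww), so IV-2 is Ww.
Every other individual is either homozygous by phenotype or has at least one consistent homozygous assignment, so the count is 2.

2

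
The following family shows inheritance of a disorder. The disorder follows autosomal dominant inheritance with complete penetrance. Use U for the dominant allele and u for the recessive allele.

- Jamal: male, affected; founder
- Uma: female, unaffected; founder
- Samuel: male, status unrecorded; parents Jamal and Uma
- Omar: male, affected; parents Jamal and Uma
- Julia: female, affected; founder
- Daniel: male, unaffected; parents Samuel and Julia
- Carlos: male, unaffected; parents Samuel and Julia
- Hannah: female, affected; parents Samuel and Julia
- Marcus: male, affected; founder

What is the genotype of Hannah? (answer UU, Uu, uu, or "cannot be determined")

cannot be determined

Hannah's phenotype allows UU or Uu, and no parent or child forces a single allele at both positions; consistent genotype assignments exist with Hannah as UU or Uu.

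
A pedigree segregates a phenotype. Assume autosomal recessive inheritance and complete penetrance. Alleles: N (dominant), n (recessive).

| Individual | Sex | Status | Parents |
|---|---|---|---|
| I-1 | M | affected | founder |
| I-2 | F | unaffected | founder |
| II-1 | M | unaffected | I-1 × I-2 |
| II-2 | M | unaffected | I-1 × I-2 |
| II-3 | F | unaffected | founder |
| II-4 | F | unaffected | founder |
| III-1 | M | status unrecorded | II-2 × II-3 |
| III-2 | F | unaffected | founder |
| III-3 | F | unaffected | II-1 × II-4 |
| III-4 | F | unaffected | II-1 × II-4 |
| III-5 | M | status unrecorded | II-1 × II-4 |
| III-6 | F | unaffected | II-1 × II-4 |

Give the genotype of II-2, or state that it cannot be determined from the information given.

From phenotype alone, II-2 is NN or Nn.
II-2 is unaffected so carries N and received n from I-1 (nn), so II-2 is Nn.

Nn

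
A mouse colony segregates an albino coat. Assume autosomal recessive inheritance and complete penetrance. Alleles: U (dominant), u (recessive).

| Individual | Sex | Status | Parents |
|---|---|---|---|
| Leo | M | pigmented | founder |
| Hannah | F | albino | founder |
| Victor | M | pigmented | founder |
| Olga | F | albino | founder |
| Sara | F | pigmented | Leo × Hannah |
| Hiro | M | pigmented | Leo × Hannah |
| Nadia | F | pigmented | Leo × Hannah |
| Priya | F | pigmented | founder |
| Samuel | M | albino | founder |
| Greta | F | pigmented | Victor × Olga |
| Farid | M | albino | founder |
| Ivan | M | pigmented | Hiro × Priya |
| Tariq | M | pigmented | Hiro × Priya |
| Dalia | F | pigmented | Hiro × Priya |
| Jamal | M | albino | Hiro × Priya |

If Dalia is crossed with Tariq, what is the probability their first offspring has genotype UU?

4/9

Hiro is pigmented so carries U and received u from Hannah (uu), so Hiro is Uu.
Priya is pigmented so carries U and passed u to Jamal (uu), so Priya is Uu.
Dalia is a pigmented offspring of Hiro (Uu) × Priya (Uu), whose cross gives 1/4 UU : 1/2 Uu : 1/4 uu; conditioning on being pigmented, Dalia is UU with probability 1/3, Uu with probability 2/3.
Tariq is a pigmented offspring of Hiro (Uu) × Priya (Uu), whose cross gives 1/4 UU : 1/2 Uu : 1/4 uu; conditioning on being pigmented, Tariq is UU with probability 1/3, Uu with probability 2/3.
Summing over parental genotype combinations, P(offspring has genotype UU) = 1/9·1 + 2/9·1/2 + 2/9·1/2 + 4/9·1/4 = 4/9.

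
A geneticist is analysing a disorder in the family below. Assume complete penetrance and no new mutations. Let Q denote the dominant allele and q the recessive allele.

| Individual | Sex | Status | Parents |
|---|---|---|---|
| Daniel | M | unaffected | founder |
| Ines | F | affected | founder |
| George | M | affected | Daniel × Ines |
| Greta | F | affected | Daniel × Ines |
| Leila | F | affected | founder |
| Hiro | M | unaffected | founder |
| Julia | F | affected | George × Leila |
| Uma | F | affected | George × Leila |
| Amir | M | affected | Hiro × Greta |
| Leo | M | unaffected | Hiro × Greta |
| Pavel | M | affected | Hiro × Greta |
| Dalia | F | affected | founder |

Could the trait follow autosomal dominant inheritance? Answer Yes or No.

A consistent assignment under autosomal dominant exists: Daniel qq, Ines QQ, George Qq, Greta Qq, Leila QQ, Hiro qq, Julia QQ, Uma QQ, Amir Qq, Leo qq, Pavel Qq, Dalia QQ.
In this assignment every recorded phenotype matches its genotype and every non-founder's genotype is obtainable from its parents' genotypes, so the pedigree is consistent.

Yes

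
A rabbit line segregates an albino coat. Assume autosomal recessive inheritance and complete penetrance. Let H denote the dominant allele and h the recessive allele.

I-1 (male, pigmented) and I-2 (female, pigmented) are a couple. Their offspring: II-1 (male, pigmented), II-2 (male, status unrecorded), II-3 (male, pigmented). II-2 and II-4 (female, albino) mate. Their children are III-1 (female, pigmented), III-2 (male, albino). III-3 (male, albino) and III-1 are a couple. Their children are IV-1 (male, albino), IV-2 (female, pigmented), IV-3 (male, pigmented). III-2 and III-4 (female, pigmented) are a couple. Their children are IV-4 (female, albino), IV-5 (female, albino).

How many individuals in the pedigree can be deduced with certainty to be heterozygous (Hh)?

5

Obligate heterozygotes: II-2 passed H to III-1 (Hh, whose h came from II-4) and passed h to III-2 (hh), so II-2 is Hh; III-1 is pigmented so carries H and received h from II-4 (hh), so III-1 is Hh; III-4 is pigmented so carries H and passed h to IV-4 (hh), so III-4 is Hh; IV-2 is pigmented so carries H and received h from III-3 (hh), so IV-2 is Hh; IV-3 is pigmented so carries H and received h from III-3 (hh), so IV-3 is Hh.
Every other individual is either homozygous by phenotype or has at least one consistent homozygous assignment, so the count is 5.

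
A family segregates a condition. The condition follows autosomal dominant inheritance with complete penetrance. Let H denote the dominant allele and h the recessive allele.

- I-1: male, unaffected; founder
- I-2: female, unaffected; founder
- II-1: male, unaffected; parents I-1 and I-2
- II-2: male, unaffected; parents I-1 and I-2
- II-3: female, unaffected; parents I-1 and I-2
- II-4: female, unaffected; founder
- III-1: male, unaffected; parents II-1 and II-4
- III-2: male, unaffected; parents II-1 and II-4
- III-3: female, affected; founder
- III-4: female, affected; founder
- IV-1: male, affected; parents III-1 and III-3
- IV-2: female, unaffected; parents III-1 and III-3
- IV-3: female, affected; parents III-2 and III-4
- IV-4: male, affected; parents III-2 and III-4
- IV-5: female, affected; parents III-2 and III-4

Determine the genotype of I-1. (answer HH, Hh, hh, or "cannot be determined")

I-1 is unaffected, so I-1 is hh.

hh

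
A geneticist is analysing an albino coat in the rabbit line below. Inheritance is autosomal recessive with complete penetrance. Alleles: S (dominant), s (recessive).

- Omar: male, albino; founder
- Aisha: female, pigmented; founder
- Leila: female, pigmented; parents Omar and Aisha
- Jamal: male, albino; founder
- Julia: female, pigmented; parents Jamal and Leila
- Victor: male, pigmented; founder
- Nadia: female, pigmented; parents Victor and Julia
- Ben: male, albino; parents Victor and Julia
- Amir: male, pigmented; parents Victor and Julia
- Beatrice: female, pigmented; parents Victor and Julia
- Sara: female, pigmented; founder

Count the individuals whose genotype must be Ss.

3

Obligate heterozygotes: Leila is pigmented so carries S and received s from Omar (ss), so Leila is Ss; Julia is pigmented so carries S and received s from Jamal (ss), so Julia is Ss; Victor is pigmented so carries S and passed s to Ben (ss), so Victor is Ss.
Every other individual is either homozygous by phenotype or has at least one consistent homozygous assignment, so the count is 3.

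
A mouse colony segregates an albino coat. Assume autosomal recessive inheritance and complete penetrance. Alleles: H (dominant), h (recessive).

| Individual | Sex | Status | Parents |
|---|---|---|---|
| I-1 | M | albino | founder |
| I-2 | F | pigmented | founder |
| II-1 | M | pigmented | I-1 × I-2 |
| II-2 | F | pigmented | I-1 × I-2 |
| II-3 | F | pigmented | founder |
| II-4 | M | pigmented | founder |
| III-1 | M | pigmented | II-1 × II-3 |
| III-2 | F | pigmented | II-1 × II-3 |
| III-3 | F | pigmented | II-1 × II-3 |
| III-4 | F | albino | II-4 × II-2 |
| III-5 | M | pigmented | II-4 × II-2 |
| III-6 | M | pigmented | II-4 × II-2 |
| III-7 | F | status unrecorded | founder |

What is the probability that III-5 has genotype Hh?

2/3

II-4 is pigmented so carries H and passed h to III-4 (hh), so II-4 is Hh.
II-2 is pigmented so carries H and received h from I-1 (hh), so II-2 is Hh.
Their cross gives offspring ratios 1/4 HH : 1/2 Hh : 1/4 hh. Conditioning on III-5 being pigmented, P(Hh) = 1/2 / 3/4 = 2/3.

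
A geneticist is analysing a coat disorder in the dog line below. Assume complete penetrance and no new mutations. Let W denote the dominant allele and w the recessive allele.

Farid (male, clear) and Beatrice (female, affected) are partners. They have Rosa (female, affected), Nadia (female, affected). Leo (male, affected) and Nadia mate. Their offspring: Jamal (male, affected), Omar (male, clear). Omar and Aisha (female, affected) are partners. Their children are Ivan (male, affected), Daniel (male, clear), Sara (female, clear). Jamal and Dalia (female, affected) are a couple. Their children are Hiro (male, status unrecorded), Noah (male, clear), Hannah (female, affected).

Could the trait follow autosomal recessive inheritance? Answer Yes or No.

Under autosomal recessive, Omar (clear, male) cannot arise from Leo (affected) × Nadia (affected).

No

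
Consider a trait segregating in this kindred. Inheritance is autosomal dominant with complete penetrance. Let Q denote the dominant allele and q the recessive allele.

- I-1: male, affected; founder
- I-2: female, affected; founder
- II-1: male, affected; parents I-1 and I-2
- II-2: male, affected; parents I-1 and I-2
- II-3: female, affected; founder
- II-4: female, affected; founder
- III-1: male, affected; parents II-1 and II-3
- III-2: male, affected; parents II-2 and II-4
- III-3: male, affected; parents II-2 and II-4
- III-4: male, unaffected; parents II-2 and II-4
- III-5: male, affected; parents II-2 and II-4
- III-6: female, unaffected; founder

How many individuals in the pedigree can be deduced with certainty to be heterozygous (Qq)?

2

Obligate heterozygotes: II-2 is affected so carries Q and passed q to III-4 (qq), so II-2 is Qq; II-4 is affected so carries Q and passed q to III-4 (qq), so II-4 is Qq.
Every other individual is either homozygous by phenotype or has at least one consistent homozygous assignment, so the count is 2.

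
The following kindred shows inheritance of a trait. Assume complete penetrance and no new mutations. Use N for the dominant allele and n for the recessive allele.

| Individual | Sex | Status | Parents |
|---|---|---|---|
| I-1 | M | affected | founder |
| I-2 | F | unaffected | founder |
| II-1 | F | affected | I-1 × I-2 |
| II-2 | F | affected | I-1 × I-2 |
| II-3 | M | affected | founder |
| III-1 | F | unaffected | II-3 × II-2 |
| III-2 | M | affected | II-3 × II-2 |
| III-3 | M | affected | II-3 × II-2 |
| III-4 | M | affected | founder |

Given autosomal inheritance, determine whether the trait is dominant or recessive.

dominant

II-3 and II-2 are both affected yet have an unaffected child III-1. Under a recessive model two affected parents are homozygous and every child would be affected, so the trait cannot be recessive.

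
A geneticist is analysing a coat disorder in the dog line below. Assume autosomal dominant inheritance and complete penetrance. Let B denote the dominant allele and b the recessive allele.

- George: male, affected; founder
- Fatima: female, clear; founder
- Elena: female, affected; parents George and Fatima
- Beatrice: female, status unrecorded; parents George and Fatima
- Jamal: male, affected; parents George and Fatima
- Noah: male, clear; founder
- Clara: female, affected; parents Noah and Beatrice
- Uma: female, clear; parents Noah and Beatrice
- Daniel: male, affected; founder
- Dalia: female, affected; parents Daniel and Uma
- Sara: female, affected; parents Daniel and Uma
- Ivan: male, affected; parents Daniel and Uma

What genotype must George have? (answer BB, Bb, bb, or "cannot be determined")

cannot be determined

George's phenotype allows BB or Bb, and no parent or child forces a single allele at both positions; consistent genotype assignments exist with George as BB or Bb.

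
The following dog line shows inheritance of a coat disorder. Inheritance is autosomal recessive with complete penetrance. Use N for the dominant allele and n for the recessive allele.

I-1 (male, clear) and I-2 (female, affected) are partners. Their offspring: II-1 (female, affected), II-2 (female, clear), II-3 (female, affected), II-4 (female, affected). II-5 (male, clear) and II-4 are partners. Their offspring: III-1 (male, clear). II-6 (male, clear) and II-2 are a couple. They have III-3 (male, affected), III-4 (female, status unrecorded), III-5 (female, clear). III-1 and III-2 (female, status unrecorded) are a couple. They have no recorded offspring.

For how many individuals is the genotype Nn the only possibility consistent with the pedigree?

4

Obligate heterozygotes: I-1 is clear so carries N and passed n to II-1 (nn), so I-1 is Nn; II-2 is clear so carries N and received n from I-2 (nn), so II-2 is Nn; II-6 is clear so carries N and passed n to III-3 (nn), so II-6 is Nn; III-1 is clear so carries N and received n from II-4 (nn), so III-1 is Nn.
Every other individual is either homozygous by phenotype or has at least one consistent homozygous assignment, so the count is 4.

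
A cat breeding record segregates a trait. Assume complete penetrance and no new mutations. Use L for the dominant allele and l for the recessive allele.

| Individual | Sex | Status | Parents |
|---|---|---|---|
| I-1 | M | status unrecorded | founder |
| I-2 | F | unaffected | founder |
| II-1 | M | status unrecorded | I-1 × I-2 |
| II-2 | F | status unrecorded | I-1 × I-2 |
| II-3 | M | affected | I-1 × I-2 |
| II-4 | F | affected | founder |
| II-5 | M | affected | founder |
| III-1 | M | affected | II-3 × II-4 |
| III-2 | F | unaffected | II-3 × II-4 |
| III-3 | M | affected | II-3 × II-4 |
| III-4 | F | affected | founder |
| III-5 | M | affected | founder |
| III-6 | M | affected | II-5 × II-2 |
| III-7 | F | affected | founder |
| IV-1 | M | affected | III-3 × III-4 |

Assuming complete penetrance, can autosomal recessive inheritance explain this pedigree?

Under autosomal recessive, III-2 (unaffected, female) cannot arise from II-3 (affected) × II-4 (affected).

No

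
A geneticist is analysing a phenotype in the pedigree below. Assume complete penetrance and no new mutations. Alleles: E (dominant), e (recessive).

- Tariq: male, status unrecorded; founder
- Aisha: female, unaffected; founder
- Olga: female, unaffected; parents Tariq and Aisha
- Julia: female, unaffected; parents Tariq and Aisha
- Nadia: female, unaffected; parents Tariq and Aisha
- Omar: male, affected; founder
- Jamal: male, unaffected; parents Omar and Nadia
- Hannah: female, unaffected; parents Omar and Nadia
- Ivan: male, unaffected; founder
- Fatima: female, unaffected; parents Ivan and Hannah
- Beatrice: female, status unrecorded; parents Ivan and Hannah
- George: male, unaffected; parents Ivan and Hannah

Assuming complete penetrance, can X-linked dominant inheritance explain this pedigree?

Under X-linked dominant, Hannah (unaffected, female) cannot arise from Omar (affected) × Nadia (unaffected).

No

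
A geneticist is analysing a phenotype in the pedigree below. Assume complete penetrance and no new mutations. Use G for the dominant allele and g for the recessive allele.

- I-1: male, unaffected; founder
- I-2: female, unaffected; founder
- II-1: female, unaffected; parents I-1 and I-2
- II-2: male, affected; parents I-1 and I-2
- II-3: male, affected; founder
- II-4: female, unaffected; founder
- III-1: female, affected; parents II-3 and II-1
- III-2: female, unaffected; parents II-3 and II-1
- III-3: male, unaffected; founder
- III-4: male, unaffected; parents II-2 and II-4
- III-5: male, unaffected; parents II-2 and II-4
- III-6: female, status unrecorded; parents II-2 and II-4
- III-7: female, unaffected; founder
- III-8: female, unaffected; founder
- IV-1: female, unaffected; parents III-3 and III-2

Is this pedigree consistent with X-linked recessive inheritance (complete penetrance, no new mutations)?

A consistent assignment under X-linked recessive exists: I-1 X^G Y, I-2 X^G X^g, II-1 X^G X^g, II-2 X^g Y, II-3 X^g Y, II-4 X^G X^G, III-1 X^g X^g, III-2 X^G X^g, III-3 X^G Y, III-4 X^G Y, III-5 X^G Y, III-6 X^G X^g, III-7 X^G X^G, III-8 X^G X^G, IV-1 X^G X^G.
In this assignment every recorded phenotype matches its genotype and every non-founder's genotype is obtainable from its parents' genotypes, so the pedigree is consistent.

Yes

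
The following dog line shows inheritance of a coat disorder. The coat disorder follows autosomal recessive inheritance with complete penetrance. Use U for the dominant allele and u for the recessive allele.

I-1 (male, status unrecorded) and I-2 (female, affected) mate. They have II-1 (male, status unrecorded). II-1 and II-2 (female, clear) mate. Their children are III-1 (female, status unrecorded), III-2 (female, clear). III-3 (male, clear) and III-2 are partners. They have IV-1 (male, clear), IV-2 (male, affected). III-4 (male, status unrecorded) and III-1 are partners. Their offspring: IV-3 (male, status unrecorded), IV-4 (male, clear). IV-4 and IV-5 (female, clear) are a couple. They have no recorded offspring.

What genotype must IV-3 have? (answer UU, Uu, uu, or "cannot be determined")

IV-3's phenotype is unrecorded, and no parent or child forces a single allele at both positions; consistent genotype assignments exist with IV-3 as UU or Uu or uu.

cannot be determined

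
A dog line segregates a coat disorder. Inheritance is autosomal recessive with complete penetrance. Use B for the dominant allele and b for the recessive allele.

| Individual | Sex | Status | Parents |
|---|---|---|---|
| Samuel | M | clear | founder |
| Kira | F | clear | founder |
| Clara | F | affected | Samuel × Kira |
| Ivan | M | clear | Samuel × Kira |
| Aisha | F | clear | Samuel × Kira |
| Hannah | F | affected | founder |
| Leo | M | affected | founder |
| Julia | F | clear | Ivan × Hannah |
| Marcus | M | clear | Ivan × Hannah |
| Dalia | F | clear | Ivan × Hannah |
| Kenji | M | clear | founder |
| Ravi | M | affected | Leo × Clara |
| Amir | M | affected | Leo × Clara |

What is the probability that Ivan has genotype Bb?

1/5

Samuel is clear so carries B and passed b to Clara (bb), so Samuel is Bb.
Kira is clear so carries B and passed b to Clara (bb), so Kira is Bb.
Their cross gives offspring ratios 1/4 BB : 1/2 Bb : 1/4 bb. Conditioning on Ivan being clear, P(Bb) = 1/2 / 3/4 = 2/3 before taking Ivan's own offspring into account.
Hannah is affected, so Hannah is bb.
Now use Ivan's offspring. Probability of each recorded status — clear daughter Julia: 1/2 if Ivan is Bb, 1 if BB; clear son Marcus: 1/2 if Ivan is Bb, 1 if BB; clear daughter Dalia: 1/2 if Ivan is Bb, 1 if BB.
Bayes: P(Bb) = 2/3·1/8 / (2/3·1/8 + 1/3·1) = 1/5.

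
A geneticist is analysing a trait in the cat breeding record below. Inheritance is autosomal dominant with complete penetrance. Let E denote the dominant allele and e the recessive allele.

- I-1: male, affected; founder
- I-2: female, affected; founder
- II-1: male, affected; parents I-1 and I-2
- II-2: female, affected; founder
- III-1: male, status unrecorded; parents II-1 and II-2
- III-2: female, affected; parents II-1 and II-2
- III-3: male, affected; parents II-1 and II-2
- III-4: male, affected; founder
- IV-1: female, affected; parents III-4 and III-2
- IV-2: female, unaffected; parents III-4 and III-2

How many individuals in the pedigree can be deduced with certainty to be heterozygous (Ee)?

Obligate heterozygotes: III-2 is affected so carries E and passed e to IV-2 (ee), so III-2 is Ee; III-4 is affected so carries E and passed e to IV-2 (ee), so III-4 is Ee.
Every other individual is either homozygous by phenotype or has at least one consistent homozygous assignment, so the count is 2.

2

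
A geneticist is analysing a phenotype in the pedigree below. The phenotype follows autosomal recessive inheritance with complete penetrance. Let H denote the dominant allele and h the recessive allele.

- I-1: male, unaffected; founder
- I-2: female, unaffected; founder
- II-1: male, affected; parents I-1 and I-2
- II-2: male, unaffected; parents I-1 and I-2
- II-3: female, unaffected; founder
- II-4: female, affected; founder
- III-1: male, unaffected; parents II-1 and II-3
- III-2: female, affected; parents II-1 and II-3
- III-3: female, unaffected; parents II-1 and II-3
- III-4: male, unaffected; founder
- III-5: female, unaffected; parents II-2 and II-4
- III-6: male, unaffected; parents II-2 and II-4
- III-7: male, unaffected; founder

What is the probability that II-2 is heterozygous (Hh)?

I-1 is unaffected so carries H and passed h to II-1 (hh), so I-1 is Hh.
I-2 is unaffected so carries H and passed h to II-1 (hh), so I-2 is Hh.
Their cross gives offspring ratios 1/4 HH : 1/2 Hh : 1/4 hh. Conditioning on II-2 being unaffected, P(Hh) = 1/2 / 3/4 = 2/3 before taking II-2's own offspring into account.
II-4 is affected, so II-4 is hh.
Now use II-2's offspring. Probability of each recorded status — unaffected daughter III-5: 1/2 if II-2 is Hh, 1 if HH; unaffected son III-6: 1/2 if II-2 is Hh, 1 if HH.
Bayes: P(Hh) = 2/3·1/4 / (2/3·1/4 + 1/3·1) = 1/3.

1/3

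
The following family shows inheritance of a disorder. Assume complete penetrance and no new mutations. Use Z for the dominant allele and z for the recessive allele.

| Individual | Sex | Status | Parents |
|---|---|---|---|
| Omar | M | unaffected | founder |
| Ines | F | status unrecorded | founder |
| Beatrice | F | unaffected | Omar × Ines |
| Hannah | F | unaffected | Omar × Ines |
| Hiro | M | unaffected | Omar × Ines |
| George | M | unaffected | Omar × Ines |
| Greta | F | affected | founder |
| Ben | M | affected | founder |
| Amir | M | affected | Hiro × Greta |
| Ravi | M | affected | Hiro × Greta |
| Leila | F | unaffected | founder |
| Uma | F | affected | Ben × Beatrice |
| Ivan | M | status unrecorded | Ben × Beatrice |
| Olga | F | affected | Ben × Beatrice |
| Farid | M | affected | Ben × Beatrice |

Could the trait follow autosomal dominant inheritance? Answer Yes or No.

A consistent assignment under autosomal dominant exists: Omar zz, Ines Zz, Beatrice zz, Hannah zz, Hiro zz, George zz, Greta ZZ, Ben ZZ, Amir Zz, Ravi Zz, Leila zz, Uma Zz, Ivan Zz, Olga Zz, Farid Zz.
In this assignment every recorded phenotype matches its genotype and every non-founder's genotype is obtainable from its parents' genotypes, so the pedigree is consistent.

Yes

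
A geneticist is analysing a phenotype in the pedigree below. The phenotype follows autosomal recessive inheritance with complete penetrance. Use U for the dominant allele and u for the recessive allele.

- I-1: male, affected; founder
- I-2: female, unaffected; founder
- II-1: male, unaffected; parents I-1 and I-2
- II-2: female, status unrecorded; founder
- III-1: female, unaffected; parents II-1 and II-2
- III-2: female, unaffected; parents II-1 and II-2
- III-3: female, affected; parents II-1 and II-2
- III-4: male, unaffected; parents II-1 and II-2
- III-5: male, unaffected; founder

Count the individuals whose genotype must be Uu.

1

Obligate heterozygotes: II-1 is unaffected so carries U and received u from I-1 (uu), so II-1 is Uu.
Every other individual is either homozygous by phenotype or has at least one consistent homozygous assignment, so the count is 1.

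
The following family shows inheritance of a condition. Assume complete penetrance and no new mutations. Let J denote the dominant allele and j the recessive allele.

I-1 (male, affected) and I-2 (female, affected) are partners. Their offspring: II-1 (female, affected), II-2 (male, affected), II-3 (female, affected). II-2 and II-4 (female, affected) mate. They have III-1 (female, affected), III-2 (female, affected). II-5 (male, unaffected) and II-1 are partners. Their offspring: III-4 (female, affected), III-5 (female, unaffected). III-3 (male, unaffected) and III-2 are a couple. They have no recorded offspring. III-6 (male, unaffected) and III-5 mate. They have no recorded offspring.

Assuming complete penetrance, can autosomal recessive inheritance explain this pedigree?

Yes

A consistent assignment under autosomal recessive exists: I-1 jj, I-2 jj, II-1 jj, II-2 jj, II-3 jj, II-4 jj, II-5 Jj, III-1 jj, III-2 jj, III-3 JJ, III-4 jj, III-5 Jj, III-6 JJ.
In this assignment every recorded phenotype matches its genotype and every non-founder's genotype is obtainable from its parents' genotypes, so the pedigree is consistent.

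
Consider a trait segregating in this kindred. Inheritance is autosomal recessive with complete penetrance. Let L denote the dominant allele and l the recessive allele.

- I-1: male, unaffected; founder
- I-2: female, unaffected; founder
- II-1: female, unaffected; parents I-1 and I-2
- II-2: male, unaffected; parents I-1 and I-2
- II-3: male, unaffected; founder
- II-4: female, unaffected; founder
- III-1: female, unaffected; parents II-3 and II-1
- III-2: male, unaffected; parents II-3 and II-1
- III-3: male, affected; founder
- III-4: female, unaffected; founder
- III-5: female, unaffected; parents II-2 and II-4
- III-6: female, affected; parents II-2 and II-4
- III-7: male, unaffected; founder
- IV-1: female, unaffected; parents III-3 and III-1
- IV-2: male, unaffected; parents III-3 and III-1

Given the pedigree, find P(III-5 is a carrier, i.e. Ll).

2/3

II-2 is unaffected so carries L and passed l to III-6 (ll), so II-2 is Ll.
II-4 is unaffected so carries L and passed l to III-6 (ll), so II-4 is Ll.
Their cross gives offspring ratios 1/4 LL : 1/2 Ll : 1/4 ll. Conditioning on III-5 being unaffected, P(Ll) = 1/2 / 3/4 = 2/3.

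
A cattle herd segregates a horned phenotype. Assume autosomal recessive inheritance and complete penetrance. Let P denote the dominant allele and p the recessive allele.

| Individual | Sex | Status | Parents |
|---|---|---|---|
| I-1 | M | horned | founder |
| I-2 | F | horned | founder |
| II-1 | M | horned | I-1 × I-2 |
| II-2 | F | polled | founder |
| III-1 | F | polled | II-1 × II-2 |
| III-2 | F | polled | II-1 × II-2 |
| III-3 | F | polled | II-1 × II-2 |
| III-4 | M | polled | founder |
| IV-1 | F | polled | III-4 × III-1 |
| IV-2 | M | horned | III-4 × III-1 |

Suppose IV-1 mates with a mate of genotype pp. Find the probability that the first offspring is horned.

1/3

III-4 is polled so carries P and passed p to IV-2 (pp), so III-4 is Pp.
III-1 is polled so carries P and received p from II-1 (pp), so III-1 is Pp.
IV-1 is a polled offspring of III-4 (Pp) × III-1 (Pp), whose cross gives 1/4 PP : 1/2 Pp : 1/4 pp; conditioning on being polled, IV-1 is PP with probability 1/3, Pp with probability 2/3.
Summing over parental genotype combinations, P(offspring is horned) = 2/3·1/2 = 1/3.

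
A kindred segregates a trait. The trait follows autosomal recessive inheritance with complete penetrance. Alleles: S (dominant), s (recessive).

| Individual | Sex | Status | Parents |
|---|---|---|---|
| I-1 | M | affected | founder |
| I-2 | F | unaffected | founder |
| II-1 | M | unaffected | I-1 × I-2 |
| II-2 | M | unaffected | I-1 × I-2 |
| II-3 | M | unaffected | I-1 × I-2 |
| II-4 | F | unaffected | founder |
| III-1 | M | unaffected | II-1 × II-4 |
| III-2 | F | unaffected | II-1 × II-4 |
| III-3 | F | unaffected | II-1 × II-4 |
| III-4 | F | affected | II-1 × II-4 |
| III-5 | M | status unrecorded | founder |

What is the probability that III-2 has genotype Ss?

II-1 is unaffected so carries S and received s from I-1 (ss), so II-1 is Ss.
II-4 is unaffected so carries S and passed s to III-4 (ss), so II-4 is Ss.
Their cross gives offspring ratios 1/4 SS : 1/2 Ss : 1/4 ss. Conditioning on III-2 being unaffected, P(Ss) = 1/2 / 3/4 = 2/3.

2/3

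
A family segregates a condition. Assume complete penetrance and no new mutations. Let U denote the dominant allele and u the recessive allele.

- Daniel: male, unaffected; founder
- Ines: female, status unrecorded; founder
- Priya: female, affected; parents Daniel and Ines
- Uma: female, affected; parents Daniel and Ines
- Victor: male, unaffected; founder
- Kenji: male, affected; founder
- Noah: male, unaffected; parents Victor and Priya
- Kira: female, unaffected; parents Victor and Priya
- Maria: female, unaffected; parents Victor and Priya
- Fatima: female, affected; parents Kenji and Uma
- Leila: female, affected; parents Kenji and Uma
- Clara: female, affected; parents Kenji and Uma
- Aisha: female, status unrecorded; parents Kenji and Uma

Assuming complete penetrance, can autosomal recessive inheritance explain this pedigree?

Yes

A consistent assignment under autosomal recessive exists: Daniel Uu, Ines Uu, Priya uu, Uma uu, Victor UU, Kenji uu, Noah Uu, Kira Uu, Maria Uu, Fatima uu, Leila uu, Clara uu, Aisha uu.
In this assignment every recorded phenotype matches its genotype and every non-founder's genotype is obtainable from its parents' genotypes, so the pedigree is consistent.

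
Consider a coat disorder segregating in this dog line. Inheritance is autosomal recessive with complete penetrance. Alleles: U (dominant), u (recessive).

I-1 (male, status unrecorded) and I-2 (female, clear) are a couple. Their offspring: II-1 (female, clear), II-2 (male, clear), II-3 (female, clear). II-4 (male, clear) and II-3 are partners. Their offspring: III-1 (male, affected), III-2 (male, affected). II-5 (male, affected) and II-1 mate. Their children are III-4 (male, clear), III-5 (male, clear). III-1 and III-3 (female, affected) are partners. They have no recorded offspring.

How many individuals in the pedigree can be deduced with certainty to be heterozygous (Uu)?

4

Obligate heterozygotes: II-3 is clear so carries U and passed u to III-1 (uu), so II-3 is Uu; II-4 is clear so carries U and passed u to III-1 (uu), so II-4 is Uu; III-4 is clear so carries U and received u from II-5 (uu), so III-4 is Uu; III-5 is clear so carries U and received u from II-5 (uu), so III-5 is Uu.
Every other individual is either homozygous by phenotype or has at least one consistent homozygous assignment, so the count is 4.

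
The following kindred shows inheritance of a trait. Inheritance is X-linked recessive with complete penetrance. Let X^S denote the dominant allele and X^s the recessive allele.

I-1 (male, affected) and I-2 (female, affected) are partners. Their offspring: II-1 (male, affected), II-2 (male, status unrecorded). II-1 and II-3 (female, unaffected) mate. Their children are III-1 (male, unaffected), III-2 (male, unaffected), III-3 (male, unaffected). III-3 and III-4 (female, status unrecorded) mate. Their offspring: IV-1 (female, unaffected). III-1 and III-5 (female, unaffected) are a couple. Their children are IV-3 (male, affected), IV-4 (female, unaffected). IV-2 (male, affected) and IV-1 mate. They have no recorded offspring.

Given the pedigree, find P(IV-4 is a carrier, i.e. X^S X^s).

III-1 is unaffected, so III-1 is X^S Y.
III-5 is unaffected so carries S and passed s to IV-3 (X^s Y), so III-5 is X^S X^s.
Their cross gives offspring ratios 1/2 X^S X^S : 1/2 X^S X^s. Conditioning on IV-4 being unaffected, P(X^S X^s) = 1/2 / 1 = 1/2.

1/2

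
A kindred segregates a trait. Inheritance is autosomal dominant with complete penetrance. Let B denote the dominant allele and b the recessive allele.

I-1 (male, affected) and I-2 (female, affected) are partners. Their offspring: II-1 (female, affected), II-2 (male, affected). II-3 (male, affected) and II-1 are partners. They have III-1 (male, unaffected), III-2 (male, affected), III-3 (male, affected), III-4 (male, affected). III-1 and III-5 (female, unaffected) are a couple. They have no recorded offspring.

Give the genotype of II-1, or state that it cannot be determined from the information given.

From phenotype alone, II-1 is BB or Bb.
II-1 is affected so carries B and passed b to III-1 (bb), so II-1 is Bb.

Bb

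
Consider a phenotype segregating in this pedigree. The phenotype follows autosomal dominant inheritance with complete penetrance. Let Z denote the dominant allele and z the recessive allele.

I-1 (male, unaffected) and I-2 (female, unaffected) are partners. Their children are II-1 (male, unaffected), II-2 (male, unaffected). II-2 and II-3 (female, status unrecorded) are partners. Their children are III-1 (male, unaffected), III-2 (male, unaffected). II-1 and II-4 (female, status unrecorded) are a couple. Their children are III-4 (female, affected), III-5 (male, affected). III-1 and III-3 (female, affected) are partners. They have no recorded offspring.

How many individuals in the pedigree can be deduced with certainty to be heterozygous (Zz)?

2

Obligate heterozygotes: III-4 is affected so carries Z and received z from II-1 (zz), so III-4 is Zz; III-5 is affected so carries Z and received z from II-1 (zz), so III-5 is Zz.
Every other individual is either homozygous by phenotype or has at least one consistent homozygous assignment, so the count is 2.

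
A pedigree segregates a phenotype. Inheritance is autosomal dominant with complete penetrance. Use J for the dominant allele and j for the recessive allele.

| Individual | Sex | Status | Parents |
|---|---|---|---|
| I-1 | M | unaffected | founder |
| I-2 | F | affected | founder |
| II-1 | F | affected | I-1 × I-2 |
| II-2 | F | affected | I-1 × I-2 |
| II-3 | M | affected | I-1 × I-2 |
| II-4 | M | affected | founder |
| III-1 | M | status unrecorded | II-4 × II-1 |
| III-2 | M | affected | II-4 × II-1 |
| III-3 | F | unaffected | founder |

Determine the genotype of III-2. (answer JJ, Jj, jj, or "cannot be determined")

III-2's phenotype allows JJ or Jj, and no parent or child forces a single allele at both positions; consistent genotype assignments exist with III-2 as JJ or Jj.

cannot be determined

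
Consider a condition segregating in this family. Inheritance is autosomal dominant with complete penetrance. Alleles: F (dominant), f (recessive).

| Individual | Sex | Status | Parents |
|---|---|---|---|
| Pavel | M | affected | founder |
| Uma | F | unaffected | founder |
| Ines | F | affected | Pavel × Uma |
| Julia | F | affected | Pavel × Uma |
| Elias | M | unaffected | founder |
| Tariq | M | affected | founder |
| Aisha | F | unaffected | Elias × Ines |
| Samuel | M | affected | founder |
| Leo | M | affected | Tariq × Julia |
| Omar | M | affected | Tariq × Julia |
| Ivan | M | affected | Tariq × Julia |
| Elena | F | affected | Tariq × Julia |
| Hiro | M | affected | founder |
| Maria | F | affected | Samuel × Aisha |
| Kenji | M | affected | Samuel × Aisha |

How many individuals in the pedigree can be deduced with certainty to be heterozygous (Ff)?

4

Obligate heterozygotes: Ines is affected so carries F and received f from Uma (ff), so Ines is Ff; Julia is affected so carries F and received f from Uma (ff), so Julia is Ff; Maria is affected so carries F and received f from Aisha (ff), so Maria is Ff; Kenji is affected so carries F and received f from Aisha (ff), so Kenji is Ff.
Every other individual is either homozygous by phenotype or has at least one consistent homozygous assignment, so the count is 4.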